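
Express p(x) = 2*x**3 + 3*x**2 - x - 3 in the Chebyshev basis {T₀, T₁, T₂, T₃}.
(-3/2)T₀ + (1/2)T₁ + (3/2)T₂ + (1/2)T₃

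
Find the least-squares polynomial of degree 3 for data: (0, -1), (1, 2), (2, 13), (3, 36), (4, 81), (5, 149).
-20/21 + (64/63)x + (79/84)x² + (35/36)x³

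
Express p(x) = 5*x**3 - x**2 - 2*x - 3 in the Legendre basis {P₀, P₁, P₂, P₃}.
(-10/3)P₀ + P₁ + (-2/3)P₂ + (2)P₃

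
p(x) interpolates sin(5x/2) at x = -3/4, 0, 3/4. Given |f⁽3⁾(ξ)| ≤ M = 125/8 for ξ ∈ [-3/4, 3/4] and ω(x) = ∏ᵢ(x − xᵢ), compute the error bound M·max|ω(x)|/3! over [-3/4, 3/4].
125*sqrt(3)/512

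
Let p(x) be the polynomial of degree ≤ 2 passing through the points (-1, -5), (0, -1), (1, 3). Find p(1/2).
1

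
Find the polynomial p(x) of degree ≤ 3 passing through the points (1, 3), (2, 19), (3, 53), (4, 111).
x**3 + 3*x**2 - 1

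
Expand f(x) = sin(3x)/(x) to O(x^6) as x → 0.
3 - 9*x**2/2 + 81*x**4/40 + O(x**6)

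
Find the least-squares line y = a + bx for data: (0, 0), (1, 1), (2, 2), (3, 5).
a = -2/5, b = 8/5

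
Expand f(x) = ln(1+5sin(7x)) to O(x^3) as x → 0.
35*x - 1225*x**2/2 + O(x**3)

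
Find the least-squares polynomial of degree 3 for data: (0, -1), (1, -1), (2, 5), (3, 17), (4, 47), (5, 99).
-11/9 + (316/189)x + (-107/63)x² + (29/27)x³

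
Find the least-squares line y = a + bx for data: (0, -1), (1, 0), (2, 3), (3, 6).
a = -8/5, b = 12/5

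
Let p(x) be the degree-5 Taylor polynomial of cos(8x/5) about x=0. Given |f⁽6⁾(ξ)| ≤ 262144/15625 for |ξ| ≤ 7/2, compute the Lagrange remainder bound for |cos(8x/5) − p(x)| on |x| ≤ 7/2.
30118144/703125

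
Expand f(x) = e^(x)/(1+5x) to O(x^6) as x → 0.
1 - 4*x + 41*x**2/2 - 307*x**3/3 + 12281*x**4/24 - 38378*x**5/15 + O(x**6)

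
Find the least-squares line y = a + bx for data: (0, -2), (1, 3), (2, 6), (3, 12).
a = -2, b = 9/2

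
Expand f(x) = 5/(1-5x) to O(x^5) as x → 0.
5 + 25*x + 125*x**2 + 625*x**3 + 3125*x**4 + O(x**5)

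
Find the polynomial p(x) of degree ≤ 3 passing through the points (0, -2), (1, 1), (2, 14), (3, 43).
x**3 + 2*x**2 - 2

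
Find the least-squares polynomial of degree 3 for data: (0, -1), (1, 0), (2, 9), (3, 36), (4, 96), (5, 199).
-131/126 + (1307/756)x + (-91/36)x² + (55/27)x³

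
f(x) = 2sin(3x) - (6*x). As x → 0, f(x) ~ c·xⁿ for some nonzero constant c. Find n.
3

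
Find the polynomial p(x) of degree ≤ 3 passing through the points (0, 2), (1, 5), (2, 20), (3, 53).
x**3 + 3*x**2 - x + 2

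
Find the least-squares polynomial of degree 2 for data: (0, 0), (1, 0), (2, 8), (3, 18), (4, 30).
-24/35 + (13/35)x + (13/7)x²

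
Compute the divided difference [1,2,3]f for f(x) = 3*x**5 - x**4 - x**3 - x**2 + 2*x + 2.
238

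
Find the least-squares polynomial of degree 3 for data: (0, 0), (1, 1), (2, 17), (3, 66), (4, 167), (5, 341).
-13/126 + (583/756)x + (-325/126)x² + (347/108)x³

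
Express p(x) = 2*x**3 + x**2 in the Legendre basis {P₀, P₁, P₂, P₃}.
(1/3)P₀ + (6/5)P₁ + (2/3)P₂ + (4/5)P₃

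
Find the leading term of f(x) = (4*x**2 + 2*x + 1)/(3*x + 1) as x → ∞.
4*x/3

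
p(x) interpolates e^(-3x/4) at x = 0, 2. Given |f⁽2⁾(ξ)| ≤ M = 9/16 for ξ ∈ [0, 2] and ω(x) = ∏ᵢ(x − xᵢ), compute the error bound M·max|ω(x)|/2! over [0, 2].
9/32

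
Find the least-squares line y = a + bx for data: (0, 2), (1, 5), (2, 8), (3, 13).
a = 8/5, b = 18/5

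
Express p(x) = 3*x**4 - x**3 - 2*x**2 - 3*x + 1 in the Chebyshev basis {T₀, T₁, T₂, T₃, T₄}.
(9/8)T₀ + (-15/4)T₁ + (1/2)T₂ + (-1/4)T₃ + (3/8)T₄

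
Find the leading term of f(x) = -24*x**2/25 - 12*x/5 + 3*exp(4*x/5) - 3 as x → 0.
32*x**3/125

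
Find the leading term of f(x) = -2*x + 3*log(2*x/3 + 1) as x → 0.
-2*x**2/3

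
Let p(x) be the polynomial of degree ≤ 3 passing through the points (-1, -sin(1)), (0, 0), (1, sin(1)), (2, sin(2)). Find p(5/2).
-15*sin(1)/8 + 35*sin(2)/16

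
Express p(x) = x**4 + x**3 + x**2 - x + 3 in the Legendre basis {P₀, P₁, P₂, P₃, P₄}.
(53/15)P₀ + (-2/5)P₁ + (26/21)P₂ + (2/5)P₃ + (8/35)P₄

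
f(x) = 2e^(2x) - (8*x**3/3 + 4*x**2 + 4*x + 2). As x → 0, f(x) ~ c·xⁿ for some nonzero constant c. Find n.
4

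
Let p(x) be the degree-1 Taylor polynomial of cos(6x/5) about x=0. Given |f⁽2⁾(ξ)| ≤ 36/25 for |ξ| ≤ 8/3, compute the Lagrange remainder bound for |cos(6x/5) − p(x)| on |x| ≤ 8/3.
128/25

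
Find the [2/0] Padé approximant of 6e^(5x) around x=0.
75*x**2 + 30*x + 6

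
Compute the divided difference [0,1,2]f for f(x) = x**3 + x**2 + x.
4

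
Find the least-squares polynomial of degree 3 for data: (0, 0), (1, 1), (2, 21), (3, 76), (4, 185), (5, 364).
-1/42 + (-587/252)x + (7/12)x² + (26/9)x³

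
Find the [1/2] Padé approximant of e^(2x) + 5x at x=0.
(949*x/141 + 1)/(-16*x**2/141 - 38*x/141 + 1)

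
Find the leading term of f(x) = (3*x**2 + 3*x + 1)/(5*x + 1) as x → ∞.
3*x/5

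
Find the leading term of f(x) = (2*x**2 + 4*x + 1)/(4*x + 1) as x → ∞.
x/2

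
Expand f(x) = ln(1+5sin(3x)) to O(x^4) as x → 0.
15*x - 225*x**2/2 + 2205*x**3/2 + O(x**4)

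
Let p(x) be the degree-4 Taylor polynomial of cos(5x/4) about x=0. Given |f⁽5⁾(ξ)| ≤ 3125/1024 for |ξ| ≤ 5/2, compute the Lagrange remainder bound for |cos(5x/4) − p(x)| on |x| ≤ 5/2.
1953125/786432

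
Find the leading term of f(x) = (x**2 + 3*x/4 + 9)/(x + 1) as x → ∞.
x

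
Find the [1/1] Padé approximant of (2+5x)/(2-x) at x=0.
(5*x/2 + 1)/(1 - x/2)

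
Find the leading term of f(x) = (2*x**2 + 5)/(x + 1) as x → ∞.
2*x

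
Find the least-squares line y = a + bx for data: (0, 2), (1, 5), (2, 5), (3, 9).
a = 21/10, b = 21/10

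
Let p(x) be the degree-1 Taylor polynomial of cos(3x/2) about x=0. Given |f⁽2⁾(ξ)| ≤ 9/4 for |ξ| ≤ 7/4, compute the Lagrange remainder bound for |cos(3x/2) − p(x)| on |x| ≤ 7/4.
441/128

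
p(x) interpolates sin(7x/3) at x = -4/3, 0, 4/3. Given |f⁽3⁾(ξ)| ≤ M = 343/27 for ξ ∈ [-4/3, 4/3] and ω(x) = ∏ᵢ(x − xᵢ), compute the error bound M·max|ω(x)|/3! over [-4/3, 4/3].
21952*sqrt(3)/19683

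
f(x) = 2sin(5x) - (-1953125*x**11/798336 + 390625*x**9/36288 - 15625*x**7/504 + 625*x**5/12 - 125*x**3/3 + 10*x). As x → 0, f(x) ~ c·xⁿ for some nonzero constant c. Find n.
13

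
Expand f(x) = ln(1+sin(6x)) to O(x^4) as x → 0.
6*x - 18*x**2 + 36*x**3 + O(x**4)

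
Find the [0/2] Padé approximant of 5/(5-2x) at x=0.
1/(1 - 2*x/5)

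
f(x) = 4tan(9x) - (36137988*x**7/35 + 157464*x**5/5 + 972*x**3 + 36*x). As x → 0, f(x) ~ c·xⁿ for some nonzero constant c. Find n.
9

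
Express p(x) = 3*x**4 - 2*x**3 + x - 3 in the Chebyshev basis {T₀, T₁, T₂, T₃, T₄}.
(-15/8)T₀ + (-1/2)T₁ + (3/2)T₂ + (-1/2)T₃ + (3/8)T₄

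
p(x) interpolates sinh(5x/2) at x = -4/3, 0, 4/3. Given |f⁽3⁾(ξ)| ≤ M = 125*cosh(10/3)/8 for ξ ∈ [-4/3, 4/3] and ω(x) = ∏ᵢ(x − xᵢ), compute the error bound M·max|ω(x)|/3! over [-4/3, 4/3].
1000*sqrt(3)*cosh(10/3)/729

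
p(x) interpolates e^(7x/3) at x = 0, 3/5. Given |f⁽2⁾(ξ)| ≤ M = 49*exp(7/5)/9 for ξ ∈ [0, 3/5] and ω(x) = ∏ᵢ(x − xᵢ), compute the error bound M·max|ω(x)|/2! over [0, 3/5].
49*exp(7/5)/200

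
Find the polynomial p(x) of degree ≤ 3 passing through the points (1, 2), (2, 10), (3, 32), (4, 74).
x**3 + x**2 - 2*x + 2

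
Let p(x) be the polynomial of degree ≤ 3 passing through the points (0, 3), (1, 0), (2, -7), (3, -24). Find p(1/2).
13/8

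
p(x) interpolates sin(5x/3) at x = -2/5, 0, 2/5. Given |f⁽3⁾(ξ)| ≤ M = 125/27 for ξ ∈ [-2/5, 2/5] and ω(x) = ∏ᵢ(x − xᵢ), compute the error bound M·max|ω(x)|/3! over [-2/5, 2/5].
8*sqrt(3)/729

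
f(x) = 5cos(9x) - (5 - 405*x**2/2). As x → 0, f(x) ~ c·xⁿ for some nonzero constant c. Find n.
4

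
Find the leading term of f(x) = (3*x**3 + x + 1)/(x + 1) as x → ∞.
3*x**2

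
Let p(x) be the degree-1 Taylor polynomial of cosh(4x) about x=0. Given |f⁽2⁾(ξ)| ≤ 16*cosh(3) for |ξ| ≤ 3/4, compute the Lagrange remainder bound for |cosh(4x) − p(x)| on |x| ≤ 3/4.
9*cosh(3)/2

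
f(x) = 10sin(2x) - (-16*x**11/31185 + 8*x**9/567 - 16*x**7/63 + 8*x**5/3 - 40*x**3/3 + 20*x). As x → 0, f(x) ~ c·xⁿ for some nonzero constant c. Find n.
13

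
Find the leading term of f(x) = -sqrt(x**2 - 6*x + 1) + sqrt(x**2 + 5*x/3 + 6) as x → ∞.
23/6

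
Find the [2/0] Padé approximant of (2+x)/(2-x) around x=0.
x**2/2 + x + 1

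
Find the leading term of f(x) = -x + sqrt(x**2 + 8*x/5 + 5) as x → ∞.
4/5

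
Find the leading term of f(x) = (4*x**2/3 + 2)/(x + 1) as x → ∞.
4*x/3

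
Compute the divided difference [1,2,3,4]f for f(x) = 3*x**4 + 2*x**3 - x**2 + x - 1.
32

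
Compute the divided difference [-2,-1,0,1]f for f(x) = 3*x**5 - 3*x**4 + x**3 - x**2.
22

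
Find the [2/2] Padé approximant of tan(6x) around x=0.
6*x/(1 - 12*x**2)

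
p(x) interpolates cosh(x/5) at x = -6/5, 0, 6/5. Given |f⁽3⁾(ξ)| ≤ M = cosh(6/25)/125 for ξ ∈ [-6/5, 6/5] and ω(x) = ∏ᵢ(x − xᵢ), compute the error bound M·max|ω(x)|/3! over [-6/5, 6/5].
8*sqrt(3)*cosh(6/25)/15625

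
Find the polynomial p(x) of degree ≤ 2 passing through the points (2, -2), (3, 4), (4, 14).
2*x**2 - 4*x - 2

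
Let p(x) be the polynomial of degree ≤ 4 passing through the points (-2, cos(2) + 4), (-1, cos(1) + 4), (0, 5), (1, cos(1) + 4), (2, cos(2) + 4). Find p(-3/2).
15*cos(2)/64 + 21*cos(1)/16 + 221/64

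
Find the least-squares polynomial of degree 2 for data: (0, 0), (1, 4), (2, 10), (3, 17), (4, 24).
-1/5 + (41/10)x + (1/2)x²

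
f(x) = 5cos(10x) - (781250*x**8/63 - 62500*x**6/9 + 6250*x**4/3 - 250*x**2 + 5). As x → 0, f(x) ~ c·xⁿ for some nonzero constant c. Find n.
10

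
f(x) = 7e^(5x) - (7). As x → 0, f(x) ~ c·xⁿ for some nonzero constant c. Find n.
1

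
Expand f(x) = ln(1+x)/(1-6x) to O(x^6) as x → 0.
x + 11*x**2/2 + 100*x**3/3 + 799*x**4/4 + 11987*x**5/10 + O(x**6)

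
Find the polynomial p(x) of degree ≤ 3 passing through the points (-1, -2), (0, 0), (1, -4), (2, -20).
-x**3 - 3*x**2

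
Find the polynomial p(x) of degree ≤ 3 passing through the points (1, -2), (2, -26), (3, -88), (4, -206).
-3*x**3 - x**2 + 2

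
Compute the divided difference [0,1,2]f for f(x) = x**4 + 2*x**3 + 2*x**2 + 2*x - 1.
15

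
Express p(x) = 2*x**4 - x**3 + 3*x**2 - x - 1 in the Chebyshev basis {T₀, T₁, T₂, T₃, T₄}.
(5/4)T₀ + (-7/4)T₁ + (5/2)T₂ + (-1/4)T₃ + (1/4)T₄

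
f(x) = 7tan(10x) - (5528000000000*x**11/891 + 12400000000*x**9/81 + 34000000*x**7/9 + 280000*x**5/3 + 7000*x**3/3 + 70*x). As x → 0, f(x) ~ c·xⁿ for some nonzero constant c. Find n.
13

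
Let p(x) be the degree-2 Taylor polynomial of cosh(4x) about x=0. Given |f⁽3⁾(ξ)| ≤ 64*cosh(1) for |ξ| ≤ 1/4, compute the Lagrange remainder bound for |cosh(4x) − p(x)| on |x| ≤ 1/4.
cosh(1)/6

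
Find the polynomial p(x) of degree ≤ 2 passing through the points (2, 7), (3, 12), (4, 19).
x**2 + 3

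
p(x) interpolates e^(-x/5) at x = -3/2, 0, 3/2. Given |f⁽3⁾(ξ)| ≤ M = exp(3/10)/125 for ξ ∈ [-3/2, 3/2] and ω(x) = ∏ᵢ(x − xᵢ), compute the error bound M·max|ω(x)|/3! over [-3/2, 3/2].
sqrt(3)*exp(3/10)/1000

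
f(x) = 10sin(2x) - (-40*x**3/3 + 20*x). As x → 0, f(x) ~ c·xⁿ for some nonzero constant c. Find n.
5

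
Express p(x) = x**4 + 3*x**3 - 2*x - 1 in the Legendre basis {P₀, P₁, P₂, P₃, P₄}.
(-4/5)P₀ + (-1/5)P₁ + (4/7)P₂ + (6/5)P₃ + (8/35)P₄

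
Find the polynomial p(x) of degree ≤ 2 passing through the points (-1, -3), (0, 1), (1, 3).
-x**2 + 3*x + 1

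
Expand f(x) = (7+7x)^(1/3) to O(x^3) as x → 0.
7**(1/3) + 7**(1/3)*x/3 - 7**(1/3)*x**2/9 + O(x**3)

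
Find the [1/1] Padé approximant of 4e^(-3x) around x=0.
(4 - 6*x)/(3*x/2 + 1)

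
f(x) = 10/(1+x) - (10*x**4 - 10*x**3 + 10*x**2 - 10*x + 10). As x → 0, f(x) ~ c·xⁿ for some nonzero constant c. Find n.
5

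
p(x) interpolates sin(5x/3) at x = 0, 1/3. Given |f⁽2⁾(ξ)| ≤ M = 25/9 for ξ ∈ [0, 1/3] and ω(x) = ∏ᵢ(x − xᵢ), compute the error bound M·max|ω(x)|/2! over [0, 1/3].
25/648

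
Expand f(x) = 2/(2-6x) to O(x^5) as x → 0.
1 + 3*x + 9*x**2 + 27*x**3 + 81*x**4 + O(x**5)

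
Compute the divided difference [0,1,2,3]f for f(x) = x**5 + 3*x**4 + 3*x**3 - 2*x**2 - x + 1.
46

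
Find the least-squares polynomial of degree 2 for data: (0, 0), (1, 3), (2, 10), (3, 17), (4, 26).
-2/7 + (111/35)x + (6/7)x²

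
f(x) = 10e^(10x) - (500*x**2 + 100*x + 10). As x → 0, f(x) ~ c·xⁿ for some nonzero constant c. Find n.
3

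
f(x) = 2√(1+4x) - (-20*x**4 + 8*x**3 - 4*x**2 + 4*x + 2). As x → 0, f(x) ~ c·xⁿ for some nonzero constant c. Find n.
5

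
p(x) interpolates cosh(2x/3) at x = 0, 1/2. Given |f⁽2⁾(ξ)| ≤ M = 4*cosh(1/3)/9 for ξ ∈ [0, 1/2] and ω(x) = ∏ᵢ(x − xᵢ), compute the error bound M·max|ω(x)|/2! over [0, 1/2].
cosh(1/3)/72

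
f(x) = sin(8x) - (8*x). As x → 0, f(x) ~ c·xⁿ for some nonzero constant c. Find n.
3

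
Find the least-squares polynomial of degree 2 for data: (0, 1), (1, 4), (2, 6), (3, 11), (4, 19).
51/35 + (41/70)x + (13/14)x²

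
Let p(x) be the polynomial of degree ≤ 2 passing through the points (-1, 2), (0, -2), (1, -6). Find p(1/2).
-4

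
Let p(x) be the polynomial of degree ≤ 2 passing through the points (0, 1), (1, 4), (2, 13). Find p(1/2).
7/4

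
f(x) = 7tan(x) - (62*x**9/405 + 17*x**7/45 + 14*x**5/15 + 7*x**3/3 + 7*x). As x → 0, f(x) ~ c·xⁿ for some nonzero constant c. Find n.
11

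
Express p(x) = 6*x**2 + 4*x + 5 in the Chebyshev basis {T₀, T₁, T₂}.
(8)T₀ + (4)T₁ + (3)T₂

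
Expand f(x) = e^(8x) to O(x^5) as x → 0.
1 + 8*x + 32*x**2 + 256*x**3/3 + 512*x**4/3 + O(x**5)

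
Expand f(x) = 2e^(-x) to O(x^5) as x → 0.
2 - 2*x + x**2 - x**3/3 + x**4/12 + O(x**5)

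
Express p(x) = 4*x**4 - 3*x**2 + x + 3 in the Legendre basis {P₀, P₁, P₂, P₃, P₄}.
(14/5)P₀ + P₁ + (2/7)P₂ + (32/35)P₄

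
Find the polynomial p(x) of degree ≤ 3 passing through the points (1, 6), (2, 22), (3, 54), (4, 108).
x**3 + 2*x**2 + 3*x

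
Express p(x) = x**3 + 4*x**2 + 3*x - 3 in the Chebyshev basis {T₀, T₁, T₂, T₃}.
-T₀ + (15/4)T₁ + (2)T₂ + (1/4)T₃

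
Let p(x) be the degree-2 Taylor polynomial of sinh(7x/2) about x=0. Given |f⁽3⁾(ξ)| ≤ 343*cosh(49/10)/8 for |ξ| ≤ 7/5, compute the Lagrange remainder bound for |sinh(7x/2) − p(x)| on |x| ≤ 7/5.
117649*cosh(49/10)/6000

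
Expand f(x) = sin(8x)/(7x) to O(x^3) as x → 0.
8/7 - 256*x**2/21 + O(x**3)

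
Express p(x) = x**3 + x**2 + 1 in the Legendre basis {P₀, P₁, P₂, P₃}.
(4/3)P₀ + (3/5)P₁ + (2/3)P₂ + (2/5)P₃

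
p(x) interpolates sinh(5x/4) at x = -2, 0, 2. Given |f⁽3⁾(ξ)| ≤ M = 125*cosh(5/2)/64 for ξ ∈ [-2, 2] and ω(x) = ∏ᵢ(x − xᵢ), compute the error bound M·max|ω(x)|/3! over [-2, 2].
125*sqrt(3)*cosh(5/2)/216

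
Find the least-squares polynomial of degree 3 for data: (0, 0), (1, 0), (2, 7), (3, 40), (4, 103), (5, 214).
19/126 + (-1273/756)x + (-73/63)x² + (217/108)x³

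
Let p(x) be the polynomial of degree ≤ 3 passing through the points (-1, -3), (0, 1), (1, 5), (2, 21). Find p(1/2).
9/4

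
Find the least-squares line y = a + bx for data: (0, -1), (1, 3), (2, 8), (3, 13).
a = -13/10, b = 47/10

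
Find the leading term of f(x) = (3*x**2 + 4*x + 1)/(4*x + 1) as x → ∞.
3*x/4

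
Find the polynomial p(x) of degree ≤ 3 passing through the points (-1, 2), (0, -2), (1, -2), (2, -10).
-2*x**3 + 2*x**2 - 2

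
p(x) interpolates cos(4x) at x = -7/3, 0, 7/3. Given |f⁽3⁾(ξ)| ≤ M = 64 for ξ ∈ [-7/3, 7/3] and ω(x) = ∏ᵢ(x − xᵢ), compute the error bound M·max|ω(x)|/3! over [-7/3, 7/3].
21952*sqrt(3)/729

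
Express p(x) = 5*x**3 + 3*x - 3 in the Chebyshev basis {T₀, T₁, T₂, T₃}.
(-3)T₀ + (27/4)T₁ + (5/4)T₃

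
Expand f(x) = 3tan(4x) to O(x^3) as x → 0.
12*x + O(x**3)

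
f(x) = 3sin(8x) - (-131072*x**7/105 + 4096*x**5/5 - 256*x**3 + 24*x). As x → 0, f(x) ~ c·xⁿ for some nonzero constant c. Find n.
9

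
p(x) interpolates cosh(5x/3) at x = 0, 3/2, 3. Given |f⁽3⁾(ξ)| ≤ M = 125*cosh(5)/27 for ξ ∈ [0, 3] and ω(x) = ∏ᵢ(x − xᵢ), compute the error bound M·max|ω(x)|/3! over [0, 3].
125*sqrt(3)*cosh(5)/216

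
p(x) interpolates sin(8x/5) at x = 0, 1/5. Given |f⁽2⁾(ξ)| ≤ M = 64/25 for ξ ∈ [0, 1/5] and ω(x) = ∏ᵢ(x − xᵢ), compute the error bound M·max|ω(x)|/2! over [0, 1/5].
8/625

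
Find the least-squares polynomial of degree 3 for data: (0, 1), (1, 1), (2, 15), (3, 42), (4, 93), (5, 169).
53/63 + (-628/189)x + (209/63)x² + (22/27)x³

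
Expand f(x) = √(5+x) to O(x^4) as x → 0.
sqrt(5) + sqrt(5)*x/10 - sqrt(5)*x**2/200 + sqrt(5)*x**3/2000 + O(x**4)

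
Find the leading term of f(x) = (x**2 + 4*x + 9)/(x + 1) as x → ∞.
x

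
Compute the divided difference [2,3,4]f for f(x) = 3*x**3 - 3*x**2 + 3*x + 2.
24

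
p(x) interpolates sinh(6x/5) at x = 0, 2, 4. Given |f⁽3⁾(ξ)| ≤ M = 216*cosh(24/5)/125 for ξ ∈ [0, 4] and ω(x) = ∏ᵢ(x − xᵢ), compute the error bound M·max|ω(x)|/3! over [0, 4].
64*sqrt(3)*cosh(24/5)/125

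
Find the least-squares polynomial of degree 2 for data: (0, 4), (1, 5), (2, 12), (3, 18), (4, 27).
124/35 + (113/70)x + (15/14)x²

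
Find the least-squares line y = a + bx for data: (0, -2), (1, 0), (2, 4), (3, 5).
a = -2, b = 5/2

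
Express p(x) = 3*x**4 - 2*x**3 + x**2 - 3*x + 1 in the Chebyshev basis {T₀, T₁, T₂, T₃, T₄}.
(21/8)T₀ + (-9/2)T₁ + (2)T₂ + (-1/2)T₃ + (3/8)T₄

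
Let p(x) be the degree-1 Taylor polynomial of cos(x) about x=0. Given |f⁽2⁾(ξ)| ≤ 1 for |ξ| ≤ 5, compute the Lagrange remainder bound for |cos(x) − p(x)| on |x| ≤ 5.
25/2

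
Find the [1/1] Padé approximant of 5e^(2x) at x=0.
(5*x + 5)/(1 - x)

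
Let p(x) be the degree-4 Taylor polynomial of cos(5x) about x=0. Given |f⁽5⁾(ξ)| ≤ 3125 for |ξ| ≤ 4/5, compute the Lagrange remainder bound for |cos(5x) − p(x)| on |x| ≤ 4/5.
128/15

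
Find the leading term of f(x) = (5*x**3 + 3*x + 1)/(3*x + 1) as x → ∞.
5*x**2/3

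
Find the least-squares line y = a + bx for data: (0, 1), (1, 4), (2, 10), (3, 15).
a = 3/10, b = 24/5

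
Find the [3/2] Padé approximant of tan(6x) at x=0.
(-72*x**3/5 + 6*x)/(1 - 72*x**2/5)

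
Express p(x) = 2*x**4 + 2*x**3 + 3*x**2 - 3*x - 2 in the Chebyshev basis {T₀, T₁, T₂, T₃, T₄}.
(1/4)T₀ + (-3/2)T₁ + (5/2)T₂ + (1/2)T₃ + (1/4)T₄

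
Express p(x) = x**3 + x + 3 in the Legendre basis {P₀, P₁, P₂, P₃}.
(3)P₀ + (8/5)P₁ + (2/5)P₃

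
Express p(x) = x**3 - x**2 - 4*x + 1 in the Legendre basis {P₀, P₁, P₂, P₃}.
(2/3)P₀ + (-17/5)P₁ + (-2/3)P₂ + (2/5)P₃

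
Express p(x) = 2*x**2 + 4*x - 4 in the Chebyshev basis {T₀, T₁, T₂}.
(-3)T₀ + (4)T₁ + T₂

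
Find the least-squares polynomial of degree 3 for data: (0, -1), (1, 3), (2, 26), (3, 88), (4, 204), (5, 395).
-125/126 + (11/108)x + (97/126)x² + (325/108)x³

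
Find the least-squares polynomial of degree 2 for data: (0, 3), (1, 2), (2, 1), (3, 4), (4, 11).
121/35 + (-137/35)x + (10/7)x²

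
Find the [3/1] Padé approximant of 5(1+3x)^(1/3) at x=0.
(-5*x**3/3 + 5*x**2 + 15*x + 5)/(2*x + 1)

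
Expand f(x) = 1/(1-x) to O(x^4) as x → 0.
1 + x + x**2 + x**3 + O(x**4)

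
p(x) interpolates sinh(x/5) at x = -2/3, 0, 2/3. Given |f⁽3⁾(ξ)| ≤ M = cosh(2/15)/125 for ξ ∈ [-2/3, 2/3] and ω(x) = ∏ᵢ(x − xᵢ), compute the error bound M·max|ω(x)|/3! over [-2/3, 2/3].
8*sqrt(3)*cosh(2/15)/91125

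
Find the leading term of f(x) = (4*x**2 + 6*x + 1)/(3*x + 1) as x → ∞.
4*x/3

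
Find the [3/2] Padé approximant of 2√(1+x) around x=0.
(x**3/16 + 9*x**2/8 + 3*x + 2)/(3*x**2/16 + x + 1)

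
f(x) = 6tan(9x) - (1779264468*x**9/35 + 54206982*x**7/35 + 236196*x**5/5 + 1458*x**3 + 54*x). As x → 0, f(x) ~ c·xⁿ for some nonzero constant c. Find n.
11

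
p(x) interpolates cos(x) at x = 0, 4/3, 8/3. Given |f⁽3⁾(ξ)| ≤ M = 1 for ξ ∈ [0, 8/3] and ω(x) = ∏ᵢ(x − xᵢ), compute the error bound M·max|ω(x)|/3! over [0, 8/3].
64*sqrt(3)/729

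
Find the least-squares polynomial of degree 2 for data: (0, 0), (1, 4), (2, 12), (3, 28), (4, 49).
1/5 + (1/5)x + (3)x²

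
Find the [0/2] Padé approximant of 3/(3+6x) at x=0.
1/(2*x + 1)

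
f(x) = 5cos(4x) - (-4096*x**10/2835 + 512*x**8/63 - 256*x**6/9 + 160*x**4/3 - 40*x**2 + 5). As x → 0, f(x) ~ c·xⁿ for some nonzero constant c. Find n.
12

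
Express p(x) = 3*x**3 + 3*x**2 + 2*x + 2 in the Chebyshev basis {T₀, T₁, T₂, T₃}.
(7/2)T₀ + (17/4)T₁ + (3/2)T₂ + (3/4)T₃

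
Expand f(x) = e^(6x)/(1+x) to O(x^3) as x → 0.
1 + 5*x + 13*x**2 + O(x**3)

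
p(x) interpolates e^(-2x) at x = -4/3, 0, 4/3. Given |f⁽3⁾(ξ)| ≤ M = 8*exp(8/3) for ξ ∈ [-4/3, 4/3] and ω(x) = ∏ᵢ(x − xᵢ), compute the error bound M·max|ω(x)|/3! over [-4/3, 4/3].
512*sqrt(3)*exp(8/3)/729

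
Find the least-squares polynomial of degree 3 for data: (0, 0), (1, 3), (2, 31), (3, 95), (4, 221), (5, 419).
-11/126 + (-1495/756)x + (337/126)x² + (313/108)x³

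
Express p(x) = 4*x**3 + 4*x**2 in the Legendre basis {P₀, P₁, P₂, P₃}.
(4/3)P₀ + (12/5)P₁ + (8/3)P₂ + (8/5)P₃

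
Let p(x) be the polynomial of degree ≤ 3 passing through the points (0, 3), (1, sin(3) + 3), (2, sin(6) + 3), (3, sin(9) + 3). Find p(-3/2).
135*sin(6)/16 - 189*sin(3)/16 - 35*sin(9)/16 + 3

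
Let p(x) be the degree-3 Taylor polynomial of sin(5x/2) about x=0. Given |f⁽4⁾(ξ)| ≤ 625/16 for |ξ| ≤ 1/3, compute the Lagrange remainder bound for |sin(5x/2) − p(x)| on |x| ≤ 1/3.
625/31104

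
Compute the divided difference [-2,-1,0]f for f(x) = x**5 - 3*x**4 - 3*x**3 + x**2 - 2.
-26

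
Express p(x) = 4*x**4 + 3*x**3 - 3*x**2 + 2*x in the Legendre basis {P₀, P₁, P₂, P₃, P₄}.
(-1/5)P₀ + (19/5)P₁ + (2/7)P₂ + (6/5)P₃ + (32/35)P₄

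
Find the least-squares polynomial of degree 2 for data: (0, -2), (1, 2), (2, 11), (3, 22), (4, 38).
-73/35 + (18/7)x + (13/7)x²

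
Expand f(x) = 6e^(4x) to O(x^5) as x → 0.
6 + 24*x + 48*x**2 + 64*x**3 + 64*x**4 + O(x**5)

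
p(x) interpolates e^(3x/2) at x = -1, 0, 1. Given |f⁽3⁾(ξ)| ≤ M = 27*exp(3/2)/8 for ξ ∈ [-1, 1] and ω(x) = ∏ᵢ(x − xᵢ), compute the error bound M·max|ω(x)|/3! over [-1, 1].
sqrt(3)*exp(3/2)/8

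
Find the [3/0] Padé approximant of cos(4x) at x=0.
1 - 8*x**2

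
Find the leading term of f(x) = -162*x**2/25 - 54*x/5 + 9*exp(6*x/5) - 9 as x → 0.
324*x**3/125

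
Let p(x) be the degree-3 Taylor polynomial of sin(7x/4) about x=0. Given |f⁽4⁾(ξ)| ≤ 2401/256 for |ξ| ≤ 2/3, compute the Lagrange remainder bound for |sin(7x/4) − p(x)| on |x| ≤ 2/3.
2401/31104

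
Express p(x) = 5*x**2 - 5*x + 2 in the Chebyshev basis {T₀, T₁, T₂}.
(9/2)T₀ + (-5)T₁ + (5/2)T₂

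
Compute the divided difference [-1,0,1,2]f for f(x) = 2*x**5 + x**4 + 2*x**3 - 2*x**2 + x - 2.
14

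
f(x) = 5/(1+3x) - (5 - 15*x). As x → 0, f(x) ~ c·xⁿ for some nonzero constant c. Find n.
2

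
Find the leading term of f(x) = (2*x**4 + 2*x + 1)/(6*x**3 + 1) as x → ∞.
x/3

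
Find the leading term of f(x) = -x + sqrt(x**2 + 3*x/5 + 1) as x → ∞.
3/10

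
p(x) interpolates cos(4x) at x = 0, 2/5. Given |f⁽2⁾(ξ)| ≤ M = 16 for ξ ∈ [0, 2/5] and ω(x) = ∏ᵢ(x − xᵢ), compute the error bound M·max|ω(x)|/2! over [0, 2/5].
8/25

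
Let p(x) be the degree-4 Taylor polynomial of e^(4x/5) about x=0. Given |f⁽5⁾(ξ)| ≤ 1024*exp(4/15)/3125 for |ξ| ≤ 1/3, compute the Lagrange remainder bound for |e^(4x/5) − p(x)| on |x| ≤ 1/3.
128*exp(4/15)/11390625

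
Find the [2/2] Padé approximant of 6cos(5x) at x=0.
(6 - 125*x**2/2)/(25*x**2/12 + 1)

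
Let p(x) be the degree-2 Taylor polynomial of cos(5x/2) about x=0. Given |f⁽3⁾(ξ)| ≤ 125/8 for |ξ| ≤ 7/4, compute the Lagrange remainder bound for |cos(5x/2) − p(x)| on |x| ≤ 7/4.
42875/3072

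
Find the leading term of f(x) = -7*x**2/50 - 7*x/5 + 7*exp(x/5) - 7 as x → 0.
7*x**3/750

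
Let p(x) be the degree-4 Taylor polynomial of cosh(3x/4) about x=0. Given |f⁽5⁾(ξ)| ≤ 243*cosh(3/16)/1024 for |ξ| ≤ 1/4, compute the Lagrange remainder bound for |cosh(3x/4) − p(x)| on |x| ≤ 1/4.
81*cosh(3/16)/41943040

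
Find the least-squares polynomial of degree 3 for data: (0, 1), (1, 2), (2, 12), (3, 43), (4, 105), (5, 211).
62/63 + (103/378)x + (-289/252)x² + (205/108)x³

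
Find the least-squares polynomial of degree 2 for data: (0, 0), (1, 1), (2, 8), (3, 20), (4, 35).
-2/7 + (-37/70)x + (33/14)x²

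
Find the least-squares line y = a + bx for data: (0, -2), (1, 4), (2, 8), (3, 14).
a = -9/5, b = 26/5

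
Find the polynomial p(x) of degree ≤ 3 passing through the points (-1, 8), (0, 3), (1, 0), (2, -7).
-x**3 + x**2 - 3*x + 3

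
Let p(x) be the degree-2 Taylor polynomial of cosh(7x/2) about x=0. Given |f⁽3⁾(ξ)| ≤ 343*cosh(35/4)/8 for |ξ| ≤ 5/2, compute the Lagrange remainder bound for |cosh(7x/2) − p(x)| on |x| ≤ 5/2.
42875*cosh(35/4)/384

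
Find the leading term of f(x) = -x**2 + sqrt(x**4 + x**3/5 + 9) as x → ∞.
x/10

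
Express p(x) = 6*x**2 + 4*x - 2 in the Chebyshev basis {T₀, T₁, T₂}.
T₀ + (4)T₁ + (3)T₂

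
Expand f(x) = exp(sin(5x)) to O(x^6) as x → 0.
1 + 5*x + 25*x**2/2 - 625*x**4/8 - 625*x**5/3 + O(x**6)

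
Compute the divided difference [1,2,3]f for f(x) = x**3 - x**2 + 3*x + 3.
5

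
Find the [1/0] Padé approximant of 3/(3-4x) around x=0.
4*x/3 + 1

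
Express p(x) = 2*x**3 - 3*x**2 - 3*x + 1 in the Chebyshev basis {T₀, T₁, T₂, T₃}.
(-1/2)T₀ + (-3/2)T₁ + (-3/2)T₂ + (1/2)T₃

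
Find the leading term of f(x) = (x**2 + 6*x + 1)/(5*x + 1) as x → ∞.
x/5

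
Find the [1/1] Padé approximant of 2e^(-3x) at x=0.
(2 - 3*x)/(3*x/2 + 1)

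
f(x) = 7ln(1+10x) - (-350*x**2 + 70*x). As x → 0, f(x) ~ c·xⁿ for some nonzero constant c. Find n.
3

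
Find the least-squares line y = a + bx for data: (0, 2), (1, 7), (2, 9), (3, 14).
a = 23/10, b = 19/5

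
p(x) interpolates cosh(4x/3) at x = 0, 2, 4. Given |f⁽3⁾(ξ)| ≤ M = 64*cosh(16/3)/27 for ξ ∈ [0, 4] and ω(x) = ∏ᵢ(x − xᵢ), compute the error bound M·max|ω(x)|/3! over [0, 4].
512*sqrt(3)*cosh(16/3)/729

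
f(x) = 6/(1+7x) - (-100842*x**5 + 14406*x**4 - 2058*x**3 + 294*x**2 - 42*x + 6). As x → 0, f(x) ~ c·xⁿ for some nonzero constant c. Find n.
6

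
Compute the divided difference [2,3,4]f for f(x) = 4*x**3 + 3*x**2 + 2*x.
39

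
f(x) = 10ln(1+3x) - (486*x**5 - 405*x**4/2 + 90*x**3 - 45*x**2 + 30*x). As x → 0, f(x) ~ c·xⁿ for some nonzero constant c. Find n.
6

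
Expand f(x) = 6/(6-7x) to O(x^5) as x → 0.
1 + 7*x/6 + 49*x**2/36 + 343*x**3/216 + 2401*x**4/1296 + O(x**5)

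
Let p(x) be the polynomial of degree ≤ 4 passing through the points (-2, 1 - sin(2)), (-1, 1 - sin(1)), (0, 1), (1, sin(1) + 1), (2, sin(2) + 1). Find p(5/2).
-15*sin(1)/8 + 1 + 35*sin(2)/16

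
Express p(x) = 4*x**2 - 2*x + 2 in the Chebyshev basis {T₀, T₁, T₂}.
(4)T₀ + (-2)T₁ + (2)T₂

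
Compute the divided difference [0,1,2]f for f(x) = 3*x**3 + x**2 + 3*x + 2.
10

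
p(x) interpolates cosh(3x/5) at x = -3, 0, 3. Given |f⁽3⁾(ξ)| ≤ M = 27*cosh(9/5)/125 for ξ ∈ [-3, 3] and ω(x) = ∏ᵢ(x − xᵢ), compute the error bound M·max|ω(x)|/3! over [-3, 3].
27*sqrt(3)*cosh(9/5)/125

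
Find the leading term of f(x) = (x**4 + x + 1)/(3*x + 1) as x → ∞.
x**3/3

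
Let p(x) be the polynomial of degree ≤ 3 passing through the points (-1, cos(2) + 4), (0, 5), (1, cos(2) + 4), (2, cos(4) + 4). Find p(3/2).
cos(2) + 5*cos(4)/16 + 59/16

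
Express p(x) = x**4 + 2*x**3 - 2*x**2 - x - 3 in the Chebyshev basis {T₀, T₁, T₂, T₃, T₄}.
(-29/8)T₀ + (1/2)T₁ + (-1/2)T₂ + (1/2)T₃ + (1/8)T₄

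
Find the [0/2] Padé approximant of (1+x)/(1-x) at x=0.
1/(2*x**2 - 2*x + 1)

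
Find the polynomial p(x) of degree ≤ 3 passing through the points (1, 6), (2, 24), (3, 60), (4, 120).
x**3 + 3*x**2 + 2*x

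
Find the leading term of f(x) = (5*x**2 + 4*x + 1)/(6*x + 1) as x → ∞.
5*x/6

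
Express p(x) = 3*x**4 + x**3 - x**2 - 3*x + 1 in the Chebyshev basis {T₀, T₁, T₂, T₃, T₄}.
(13/8)T₀ + (-9/4)T₁ + T₂ + (1/4)T₃ + (3/8)T₄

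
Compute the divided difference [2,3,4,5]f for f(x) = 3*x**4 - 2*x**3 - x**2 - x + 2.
40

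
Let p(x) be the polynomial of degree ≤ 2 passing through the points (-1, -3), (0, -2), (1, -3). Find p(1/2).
-9/4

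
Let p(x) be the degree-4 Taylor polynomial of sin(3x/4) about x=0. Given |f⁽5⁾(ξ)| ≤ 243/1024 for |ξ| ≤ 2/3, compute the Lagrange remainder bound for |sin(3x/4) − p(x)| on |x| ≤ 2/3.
1/3840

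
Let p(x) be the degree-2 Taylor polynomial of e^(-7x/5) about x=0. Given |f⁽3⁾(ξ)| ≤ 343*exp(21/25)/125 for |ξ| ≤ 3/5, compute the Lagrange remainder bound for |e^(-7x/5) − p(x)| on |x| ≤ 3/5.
3087*exp(21/25)/31250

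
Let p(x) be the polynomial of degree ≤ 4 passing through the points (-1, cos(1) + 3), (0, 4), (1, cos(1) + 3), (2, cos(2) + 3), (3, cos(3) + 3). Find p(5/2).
35*cos(2)/32 - 75*cos(1)/128 + 35*cos(3)/128 + 103/32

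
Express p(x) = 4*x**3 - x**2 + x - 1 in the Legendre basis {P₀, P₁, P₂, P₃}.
(-4/3)P₀ + (17/5)P₁ + (-2/3)P₂ + (8/5)P₃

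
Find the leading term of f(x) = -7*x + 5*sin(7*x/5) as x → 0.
-343*x**3/150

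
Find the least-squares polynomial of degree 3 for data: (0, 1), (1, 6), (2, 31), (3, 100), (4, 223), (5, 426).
22/21 + (-31/126)x + (37/21)x² + (55/18)x³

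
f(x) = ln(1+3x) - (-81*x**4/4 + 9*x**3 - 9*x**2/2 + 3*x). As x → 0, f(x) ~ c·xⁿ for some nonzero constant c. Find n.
5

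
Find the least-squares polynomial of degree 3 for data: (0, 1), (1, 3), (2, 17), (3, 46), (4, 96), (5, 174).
107/126 + (-635/756)x + (643/252)x² + (49/54)x³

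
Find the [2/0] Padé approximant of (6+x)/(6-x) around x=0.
x**2/18 + x/3 + 1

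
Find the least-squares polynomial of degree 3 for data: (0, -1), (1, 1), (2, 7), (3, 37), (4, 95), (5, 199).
-17/21 + (97/63)x + (-109/42)x² + (37/18)x³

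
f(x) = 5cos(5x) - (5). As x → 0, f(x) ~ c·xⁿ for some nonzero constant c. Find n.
2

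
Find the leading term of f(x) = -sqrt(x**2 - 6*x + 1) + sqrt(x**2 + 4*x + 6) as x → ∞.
5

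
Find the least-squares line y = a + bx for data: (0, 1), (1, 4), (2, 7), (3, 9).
a = 6/5, b = 27/10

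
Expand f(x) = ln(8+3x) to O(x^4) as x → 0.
log(8) + 3*x/8 - 9*x**2/128 + 9*x**3/512 + O(x**4)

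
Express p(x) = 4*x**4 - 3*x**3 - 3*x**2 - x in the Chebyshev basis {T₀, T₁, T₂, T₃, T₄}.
(-13/4)T₁ + (1/2)T₂ + (-3/4)T₃ + (1/2)T₄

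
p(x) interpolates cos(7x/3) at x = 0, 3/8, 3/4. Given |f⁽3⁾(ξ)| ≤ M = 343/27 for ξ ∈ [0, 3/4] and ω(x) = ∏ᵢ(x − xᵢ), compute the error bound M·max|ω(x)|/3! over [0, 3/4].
343*sqrt(3)/13824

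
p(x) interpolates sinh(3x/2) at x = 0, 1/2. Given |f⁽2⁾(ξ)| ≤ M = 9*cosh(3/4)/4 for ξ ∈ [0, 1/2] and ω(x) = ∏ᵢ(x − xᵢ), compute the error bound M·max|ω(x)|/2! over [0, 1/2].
9*cosh(3/4)/128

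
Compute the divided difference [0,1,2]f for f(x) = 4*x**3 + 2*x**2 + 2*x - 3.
14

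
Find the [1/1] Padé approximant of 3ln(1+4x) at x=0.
12*x/(2*x + 1)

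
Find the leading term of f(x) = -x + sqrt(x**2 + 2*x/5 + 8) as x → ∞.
1/5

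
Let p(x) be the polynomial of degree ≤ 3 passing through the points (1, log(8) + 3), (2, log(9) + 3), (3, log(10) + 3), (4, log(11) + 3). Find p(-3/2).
log(8796093022208000000000000000000000000*11**(7/16)*2**(3/8)*3**(1/8)*5**(1/16)/7434753751774828978684709077223679339) + 3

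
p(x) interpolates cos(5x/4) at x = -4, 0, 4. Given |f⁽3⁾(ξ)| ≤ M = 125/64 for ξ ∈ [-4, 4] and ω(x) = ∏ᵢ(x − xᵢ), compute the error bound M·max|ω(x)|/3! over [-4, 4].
125*sqrt(3)/27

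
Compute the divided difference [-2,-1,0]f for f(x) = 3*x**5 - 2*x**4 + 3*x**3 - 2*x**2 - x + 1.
-70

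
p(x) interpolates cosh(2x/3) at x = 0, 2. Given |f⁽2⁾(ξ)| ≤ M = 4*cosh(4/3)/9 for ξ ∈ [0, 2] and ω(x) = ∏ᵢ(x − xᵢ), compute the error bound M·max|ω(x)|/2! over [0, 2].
2*cosh(4/3)/9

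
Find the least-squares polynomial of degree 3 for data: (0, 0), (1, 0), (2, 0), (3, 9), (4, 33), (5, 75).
3/14 + (5/28)x + (-57/28)x² + x³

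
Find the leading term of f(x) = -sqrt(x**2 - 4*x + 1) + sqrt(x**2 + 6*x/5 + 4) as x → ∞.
13/5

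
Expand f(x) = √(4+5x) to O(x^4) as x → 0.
2 + 5*x/4 - 25*x**2/64 + 125*x**3/512 + O(x**4)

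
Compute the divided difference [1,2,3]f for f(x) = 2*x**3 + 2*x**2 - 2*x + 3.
14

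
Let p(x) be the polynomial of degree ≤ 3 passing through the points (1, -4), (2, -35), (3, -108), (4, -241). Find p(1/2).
11/8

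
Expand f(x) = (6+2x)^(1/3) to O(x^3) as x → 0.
6**(1/3) + 6**(1/3)*x/9 - 6**(1/3)*x**2/81 + O(x**3)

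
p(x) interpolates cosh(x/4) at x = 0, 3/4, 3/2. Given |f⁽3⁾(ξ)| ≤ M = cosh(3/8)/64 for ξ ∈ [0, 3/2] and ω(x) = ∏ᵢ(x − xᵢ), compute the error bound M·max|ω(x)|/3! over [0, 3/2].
sqrt(3)*cosh(3/8)/4096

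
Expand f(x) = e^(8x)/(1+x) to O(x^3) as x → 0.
1 + 7*x + 25*x**2 + O(x**3)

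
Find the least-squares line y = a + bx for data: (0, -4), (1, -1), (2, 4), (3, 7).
a = -21/5, b = 19/5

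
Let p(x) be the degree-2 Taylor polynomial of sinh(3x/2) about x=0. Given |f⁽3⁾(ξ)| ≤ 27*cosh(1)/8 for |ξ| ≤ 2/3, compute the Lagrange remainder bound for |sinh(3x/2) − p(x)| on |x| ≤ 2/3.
cosh(1)/6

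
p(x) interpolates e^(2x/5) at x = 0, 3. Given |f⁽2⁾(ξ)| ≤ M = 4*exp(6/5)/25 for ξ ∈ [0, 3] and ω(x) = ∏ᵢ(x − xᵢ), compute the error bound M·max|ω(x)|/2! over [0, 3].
9*exp(6/5)/50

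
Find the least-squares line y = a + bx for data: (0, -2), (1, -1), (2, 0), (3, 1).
a = -2, b = 1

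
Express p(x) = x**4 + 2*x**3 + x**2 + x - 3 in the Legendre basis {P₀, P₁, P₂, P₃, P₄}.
(-37/15)P₀ + (11/5)P₁ + (26/21)P₂ + (4/5)P₃ + (8/35)P₄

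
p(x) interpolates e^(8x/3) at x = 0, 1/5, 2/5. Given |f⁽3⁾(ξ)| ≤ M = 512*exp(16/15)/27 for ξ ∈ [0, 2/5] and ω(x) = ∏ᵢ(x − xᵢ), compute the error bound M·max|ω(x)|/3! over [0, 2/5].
512*sqrt(3)*exp(16/15)/91125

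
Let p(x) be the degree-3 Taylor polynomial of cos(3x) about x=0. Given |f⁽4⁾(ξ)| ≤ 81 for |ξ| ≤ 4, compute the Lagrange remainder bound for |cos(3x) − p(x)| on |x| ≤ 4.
864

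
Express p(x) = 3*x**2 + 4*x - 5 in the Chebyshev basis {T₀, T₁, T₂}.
(-7/2)T₀ + (4)T₁ + (3/2)T₂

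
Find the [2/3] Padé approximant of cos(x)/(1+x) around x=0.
(1 - 5*x**2/12)/(x**3/12 + x**2/12 + x + 1)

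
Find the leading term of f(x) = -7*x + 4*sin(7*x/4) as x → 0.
-343*x**3/96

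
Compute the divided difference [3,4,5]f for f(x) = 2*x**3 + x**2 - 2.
25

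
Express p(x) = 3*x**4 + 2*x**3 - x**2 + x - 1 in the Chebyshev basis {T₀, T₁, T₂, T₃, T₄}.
(-3/8)T₀ + (5/2)T₁ + T₂ + (1/2)T₃ + (3/8)T₄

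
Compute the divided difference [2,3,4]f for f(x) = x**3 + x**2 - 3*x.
10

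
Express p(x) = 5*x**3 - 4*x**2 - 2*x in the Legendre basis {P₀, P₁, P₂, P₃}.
(-4/3)P₀ + P₁ + (-8/3)P₂ + (2)P₃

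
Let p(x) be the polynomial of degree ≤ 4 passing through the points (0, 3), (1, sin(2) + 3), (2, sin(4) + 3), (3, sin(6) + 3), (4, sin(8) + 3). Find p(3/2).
45*sin(4)/64 + 3*sin(8)/128 - 5*sin(6)/32 + 15*sin(2)/32 + 3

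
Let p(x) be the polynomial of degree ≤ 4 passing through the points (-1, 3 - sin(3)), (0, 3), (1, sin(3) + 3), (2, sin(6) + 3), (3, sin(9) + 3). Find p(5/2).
35*sin(6)/32 - 65*sin(3)/128 + 35*sin(9)/128 + 3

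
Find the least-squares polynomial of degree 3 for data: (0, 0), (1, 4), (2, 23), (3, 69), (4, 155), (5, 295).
-1/14 + (121/84)x + (19/28)x² + (13/6)x³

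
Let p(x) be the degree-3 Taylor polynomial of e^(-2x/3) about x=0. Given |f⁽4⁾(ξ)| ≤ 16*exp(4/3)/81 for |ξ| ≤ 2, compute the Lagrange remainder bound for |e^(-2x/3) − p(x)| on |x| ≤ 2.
32*exp(4/3)/243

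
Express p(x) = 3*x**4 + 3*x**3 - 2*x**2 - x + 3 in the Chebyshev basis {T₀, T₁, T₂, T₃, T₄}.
(25/8)T₀ + (5/4)T₁ + (1/2)T₂ + (3/4)T₃ + (3/8)T₄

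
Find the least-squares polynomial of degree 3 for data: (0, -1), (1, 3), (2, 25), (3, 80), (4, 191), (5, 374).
-23/21 + (323/126)x + (-101/84)x² + (113/36)x³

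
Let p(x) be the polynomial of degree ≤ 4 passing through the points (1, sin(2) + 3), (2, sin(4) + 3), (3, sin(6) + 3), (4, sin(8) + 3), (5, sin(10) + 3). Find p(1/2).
-45*sin(8)/32 + 189*sin(6)/64 + 35*sin(10)/128 + 315*sin(2)/128 - 105*sin(4)/32 + 3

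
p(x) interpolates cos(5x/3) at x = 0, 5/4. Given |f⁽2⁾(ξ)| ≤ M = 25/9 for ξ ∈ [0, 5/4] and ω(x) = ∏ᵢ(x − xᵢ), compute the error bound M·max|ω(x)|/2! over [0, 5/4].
625/1152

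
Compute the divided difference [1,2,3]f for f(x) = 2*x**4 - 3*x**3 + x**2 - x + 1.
33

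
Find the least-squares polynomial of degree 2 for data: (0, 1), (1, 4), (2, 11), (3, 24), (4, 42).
8/7 + (-3/35)x + (18/7)x²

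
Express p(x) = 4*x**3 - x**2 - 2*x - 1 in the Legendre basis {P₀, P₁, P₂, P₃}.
(-4/3)P₀ + (2/5)P₁ + (-2/3)P₂ + (8/5)P₃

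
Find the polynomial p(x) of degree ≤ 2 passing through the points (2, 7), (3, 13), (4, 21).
x**2 + x + 1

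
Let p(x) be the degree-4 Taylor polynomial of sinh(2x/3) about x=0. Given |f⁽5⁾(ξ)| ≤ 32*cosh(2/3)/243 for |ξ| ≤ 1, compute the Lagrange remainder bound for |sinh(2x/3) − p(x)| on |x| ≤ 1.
4*cosh(2/3)/3645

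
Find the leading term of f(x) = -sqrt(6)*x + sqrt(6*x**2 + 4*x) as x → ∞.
sqrt(6)/3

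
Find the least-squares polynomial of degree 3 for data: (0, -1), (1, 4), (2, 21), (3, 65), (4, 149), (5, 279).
-44/63 + (88/189)x + (361/252)x² + (209/108)x³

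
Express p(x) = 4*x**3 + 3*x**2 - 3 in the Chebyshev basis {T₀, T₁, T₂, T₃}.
(-3/2)T₀ + (3)T₁ + (3/2)T₂ + T₃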